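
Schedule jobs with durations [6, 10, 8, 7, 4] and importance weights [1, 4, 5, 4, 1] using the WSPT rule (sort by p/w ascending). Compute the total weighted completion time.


Compute p/w ratios and sort ascending (WSPT): [(8, 5), (7, 4), (10, 4), (4, 1), (6, 1)]
Compute weighted completion times:
  Job (p=8,w=5): C=8, w*C=5*8=40
  Job (p=7,w=4): C=15, w*C=4*15=60
  Job (p=10,w=4): C=25, w*C=4*25=100
  Job (p=4,w=1): C=29, w*C=1*29=29
  Job (p=6,w=1): C=35, w*C=1*35=35
Total weighted completion time = 264

264


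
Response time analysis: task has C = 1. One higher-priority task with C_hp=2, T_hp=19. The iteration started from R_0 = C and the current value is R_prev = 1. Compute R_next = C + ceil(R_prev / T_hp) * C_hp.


R_next = C + ceil(R_prev / T_hp) * C_hp
ceil(1 / 19) = ceil(0.0526) = 1
Interference = 1 * 2 = 2
R_next = 1 + 2 = 3

3


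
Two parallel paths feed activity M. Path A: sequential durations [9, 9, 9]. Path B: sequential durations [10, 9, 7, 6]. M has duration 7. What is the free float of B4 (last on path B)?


ES(B4) = sum of predecessors on chain B = 26
EF(B4) = ES + duration = 26 + 6 = 32
Successor of B4 is M. ES(M) = max(sum(A), sum(B)) = max(27, 32) = 32
Free float = ES(successor) - EF(current) = 32 - 32 = 0

0


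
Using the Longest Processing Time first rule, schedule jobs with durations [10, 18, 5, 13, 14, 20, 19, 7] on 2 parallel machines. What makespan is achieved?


Sort jobs in decreasing order (LPT): [20, 19, 18, 14, 13, 10, 7, 5]
Assign each job to the least loaded machine:
  Machine 1: jobs [20, 14, 13, 7], load = 54
  Machine 2: jobs [19, 18, 10, 5], load = 52
Makespan = max load = 54

54


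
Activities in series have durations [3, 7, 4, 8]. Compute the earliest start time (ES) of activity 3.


Activity 3 starts after activities 1 through 2 complete.
Predecessor durations: [3, 7]
ES = 3 + 7 = 10

10


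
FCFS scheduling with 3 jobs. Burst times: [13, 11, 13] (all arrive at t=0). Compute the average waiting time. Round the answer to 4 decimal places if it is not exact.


FCFS order (as given): [13, 11, 13]
Waiting times:
  Job 1: wait = 0
  Job 2: wait = 13
  Job 3: wait = 24
Sum of waiting times = 37
Average waiting time = 37/3 = 12.3333

12.3333


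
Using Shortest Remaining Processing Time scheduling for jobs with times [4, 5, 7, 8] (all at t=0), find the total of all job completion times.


Since all jobs arrive at t=0, SRPT equals SPT ordering.
SPT order: [4, 5, 7, 8]
Completion times:
  Job 1: p=4, C=4
  Job 2: p=5, C=9
  Job 3: p=7, C=16
  Job 4: p=8, C=24
Total completion time = 4 + 9 + 16 + 24 = 53

53


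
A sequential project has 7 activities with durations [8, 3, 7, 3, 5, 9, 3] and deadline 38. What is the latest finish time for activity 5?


LF(activity 5) = deadline - sum of successor durations
Successors: activities 6 through 7 with durations [9, 3]
Sum of successor durations = 12
LF = 38 - 12 = 26

26


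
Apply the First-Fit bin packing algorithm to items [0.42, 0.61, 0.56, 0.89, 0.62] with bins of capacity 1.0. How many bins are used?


Place items sequentially using First-Fit:
  Item 0.42 -> new Bin 1
  Item 0.61 -> new Bin 2
  Item 0.56 -> Bin 1 (now 0.98)
  Item 0.89 -> new Bin 3
  Item 0.62 -> new Bin 4
Total bins used = 4

4


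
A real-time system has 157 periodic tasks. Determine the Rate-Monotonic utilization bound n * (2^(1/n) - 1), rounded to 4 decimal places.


Compute 2^(1/157) = 1.0044247104
Subtract 1: 1.0044247104 - 1 = 0.0044247104
Multiply by n: 157 * 0.0044247104 = 0.6946795328
Round to 4 dp: 0.6947

0.6947


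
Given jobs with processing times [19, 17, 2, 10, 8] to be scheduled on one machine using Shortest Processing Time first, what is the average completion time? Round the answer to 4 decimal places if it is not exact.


Sort jobs by processing time (SPT order): [2, 8, 10, 17, 19]
Compute completion times sequentially:
  Job 1: processing = 2, completes at 2
  Job 2: processing = 8, completes at 10
  Job 3: processing = 10, completes at 20
  Job 4: processing = 17, completes at 37
  Job 5: processing = 19, completes at 56
Sum of completion times = 125
Average completion time = 125/5 = 25.0

25.0


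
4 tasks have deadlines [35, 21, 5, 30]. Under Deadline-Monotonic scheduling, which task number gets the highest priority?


Sort tasks by relative deadline (ascending):
  Task 3: deadline = 5
  Task 2: deadline = 21
  Task 4: deadline = 30
  Task 1: deadline = 35
Priority order (highest first): [3, 2, 4, 1]
Highest priority task = 3

3


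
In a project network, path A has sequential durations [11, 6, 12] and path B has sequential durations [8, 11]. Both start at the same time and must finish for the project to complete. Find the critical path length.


Path A total = 11 + 6 + 12 = 29
Path B total = 8 + 11 = 19
Critical path = longest path = max(29, 19) = 29

29


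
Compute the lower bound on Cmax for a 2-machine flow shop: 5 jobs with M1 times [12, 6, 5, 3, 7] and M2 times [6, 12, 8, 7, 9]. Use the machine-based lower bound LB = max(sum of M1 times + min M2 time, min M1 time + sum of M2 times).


LB1 = sum(M1 times) + min(M2 times) = 33 + 6 = 39
LB2 = min(M1 times) + sum(M2 times) = 3 + 42 = 45
Lower bound = max(LB1, LB2) = max(39, 45) = 45

45


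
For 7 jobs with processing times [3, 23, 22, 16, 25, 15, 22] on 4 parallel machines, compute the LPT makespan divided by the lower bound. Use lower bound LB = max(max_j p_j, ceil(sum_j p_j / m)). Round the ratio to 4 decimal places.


LPT order: [25, 23, 22, 22, 16, 15, 3]
Machine loads after assignment: [25, 26, 38, 37]
LPT makespan = 38
Lower bound = max(max_job, ceil(total/4)) = max(25, 32) = 32
Ratio = 38 / 32 = 1.1875

1.1875


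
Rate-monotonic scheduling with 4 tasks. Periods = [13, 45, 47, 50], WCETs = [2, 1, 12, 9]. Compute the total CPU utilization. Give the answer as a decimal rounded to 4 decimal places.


Compute individual utilizations (exact fractions):
  Task 1: C/T = 2/13 (approx. 0.1538)
  Task 2: C/T = 1/45 (approx. 0.0222)
  Task 3: C/T = 12/47 (approx. 0.2553)
  Task 4: C/T = 9/50 (approx. 0.18)
Total utilization U = 2/13 + 1/45 + 12/47 + 9/50 = 168101/274950
Rounded to 4 decimal places: U = 0.6114
RM (Liu & Layland) bound for 4 tasks = 0.756828; compare with U = 168101/274950 (approx. 0.611388)
U <= bound, so schedulable by RM sufficient condition.

0.6114


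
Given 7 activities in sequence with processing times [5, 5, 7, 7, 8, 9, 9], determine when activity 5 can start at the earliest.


Activity 5 starts after activities 1 through 4 complete.
Predecessor durations: [5, 5, 7, 7]
ES = 5 + 5 + 7 + 7 = 24

24


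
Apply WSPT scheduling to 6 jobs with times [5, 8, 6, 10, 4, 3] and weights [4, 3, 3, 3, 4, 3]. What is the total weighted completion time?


Compute p/w ratios and sort ascending (WSPT): [(4, 4), (3, 3), (5, 4), (6, 3), (8, 3), (10, 3)]
Compute weighted completion times:
  Job (p=4,w=4): C=4, w*C=4*4=16
  Job (p=3,w=3): C=7, w*C=3*7=21
  Job (p=5,w=4): C=12, w*C=4*12=48
  Job (p=6,w=3): C=18, w*C=3*18=54
  Job (p=8,w=3): C=26, w*C=3*26=78
  Job (p=10,w=3): C=36, w*C=3*36=108
Total weighted completion time = 325

325


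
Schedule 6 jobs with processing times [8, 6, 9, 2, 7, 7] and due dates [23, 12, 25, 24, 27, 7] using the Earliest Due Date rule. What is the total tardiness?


Sort by due date (EDD order): [(7, 7), (6, 12), (8, 23), (2, 24), (9, 25), (7, 27)]
Compute completion times and tardiness:
  Job 1: p=7, d=7, C=7, tardiness=max(0,7-7)=0
  Job 2: p=6, d=12, C=13, tardiness=max(0,13-12)=1
  Job 3: p=8, d=23, C=21, tardiness=max(0,21-23)=0
  Job 4: p=2, d=24, C=23, tardiness=max(0,23-24)=0
  Job 5: p=9, d=25, C=32, tardiness=max(0,32-25)=7
  Job 6: p=7, d=27, C=39, tardiness=max(0,39-27)=12
Total tardiness = 20

20


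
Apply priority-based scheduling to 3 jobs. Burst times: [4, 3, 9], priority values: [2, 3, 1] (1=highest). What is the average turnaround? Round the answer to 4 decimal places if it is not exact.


Sort by priority (ascending = highest first):
Order: [(1, 9), (2, 4), (3, 3)]
Completion times:
  Priority 1, burst=9, C=9
  Priority 2, burst=4, C=13
  Priority 3, burst=3, C=16
Average turnaround = 38/3 = 12.6667

12.6667


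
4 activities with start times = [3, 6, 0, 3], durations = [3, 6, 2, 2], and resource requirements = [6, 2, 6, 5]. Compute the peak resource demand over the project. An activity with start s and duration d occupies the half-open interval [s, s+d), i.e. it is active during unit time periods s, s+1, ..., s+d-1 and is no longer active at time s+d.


Each activity i is active on [start_i, start_i + duration_i).
Compute total resource usage per time slot:
  t=0: active resources = [6], total = 6
  t=1: active resources = [6], total = 6
  t=2: active resources = [], total = 0
  t=3: active resources = [6, 5], total = 11
  t=4: active resources = [6, 5], total = 11
  t=5: active resources = [6], total = 6
  t=6: active resources = [2], total = 2
  t=7: active resources = [2], total = 2
  t=8: active resources = [2], total = 2
  t=9: active resources = [2], total = 2
  t=10: active resources = [2], total = 2
  t=11: active resources = [2], total = 2
Peak resource demand = 11

11


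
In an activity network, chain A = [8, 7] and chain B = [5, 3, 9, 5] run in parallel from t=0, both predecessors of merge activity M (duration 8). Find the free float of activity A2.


ES(A2) = sum of predecessors on chain A = 8
EF(A2) = ES + duration = 8 + 7 = 15
Successor of A2 is M. ES(M) = max(sum(A), sum(B)) = max(15, 22) = 22
Free float = ES(successor) - EF(current) = 22 - 15 = 7

7


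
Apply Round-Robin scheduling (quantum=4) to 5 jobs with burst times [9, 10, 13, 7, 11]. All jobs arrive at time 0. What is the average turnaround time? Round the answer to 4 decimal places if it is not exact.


Time quantum = 4
Execution trace:
  J1 runs 4 units, time = 4
  J2 runs 4 units, time = 8
  J3 runs 4 units, time = 12
  J4 runs 4 units, time = 16
  J5 runs 4 units, time = 20
  J1 runs 4 units, time = 24
  J2 runs 4 units, time = 28
  J3 runs 4 units, time = 32
  J4 runs 3 units, time = 35
  J5 runs 4 units, time = 39
  J1 runs 1 units, time = 40
  J2 runs 2 units, time = 42
  J3 runs 4 units, time = 46
  J5 runs 3 units, time = 49
  J3 runs 1 units, time = 50
Finish times: [40, 42, 50, 35, 49]
Average turnaround = 216/5 = 43.2

43.2


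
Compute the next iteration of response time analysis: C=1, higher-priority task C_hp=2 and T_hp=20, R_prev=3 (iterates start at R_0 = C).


R_next = C + ceil(R_prev / T_hp) * C_hp
ceil(3 / 20) = ceil(0.15) = 1
Interference = 1 * 2 = 2
R_next = 1 + 2 = 3
R_next = R_prev, so the iteration has converged (response time = 3).

3


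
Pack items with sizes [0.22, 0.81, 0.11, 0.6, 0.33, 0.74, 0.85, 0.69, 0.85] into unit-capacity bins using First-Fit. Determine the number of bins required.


Place items sequentially using First-Fit:
  Item 0.22 -> new Bin 1
  Item 0.81 -> new Bin 2
  Item 0.11 -> Bin 1 (now 0.33)
  Item 0.6 -> Bin 1 (now 0.93)
  Item 0.33 -> new Bin 3
  Item 0.74 -> new Bin 4
  Item 0.85 -> new Bin 5
  Item 0.69 -> new Bin 6
  Item 0.85 -> new Bin 7
Total bins used = 7

7


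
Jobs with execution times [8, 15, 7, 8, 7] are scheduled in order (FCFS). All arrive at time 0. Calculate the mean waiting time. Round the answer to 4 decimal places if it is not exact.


FCFS order (as given): [8, 15, 7, 8, 7]
Waiting times:
  Job 1: wait = 0
  Job 2: wait = 8
  Job 3: wait = 23
  Job 4: wait = 30
  Job 5: wait = 38
Sum of waiting times = 99
Average waiting time = 99/5 = 19.8

19.8


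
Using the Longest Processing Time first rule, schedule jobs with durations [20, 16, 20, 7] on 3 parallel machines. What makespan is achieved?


Sort jobs in decreasing order (LPT): [20, 20, 16, 7]
Assign each job to the least loaded machine:
  Machine 1: jobs [20], load = 20
  Machine 2: jobs [20], load = 20
  Machine 3: jobs [16, 7], load = 23
Makespan = max load = 23

23


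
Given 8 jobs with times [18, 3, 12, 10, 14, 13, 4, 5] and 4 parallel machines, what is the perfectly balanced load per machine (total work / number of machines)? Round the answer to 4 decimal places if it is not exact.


Total processing time = 18 + 3 + 12 + 10 + 14 + 13 + 4 + 5 = 79
Number of machines = 4
Ideal balanced load = 79 / 4 = 19.75

19.75


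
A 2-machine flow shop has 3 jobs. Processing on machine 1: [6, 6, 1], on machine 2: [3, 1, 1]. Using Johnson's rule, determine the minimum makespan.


Apply Johnson's rule:
  Group 1 (a <= b): [(3, 1, 1)]
  Group 2 (a > b): [(1, 6, 3), (2, 6, 1)]
Optimal job order: [3, 1, 2]
Schedule:
  Job 3: M1 done at 1, M2 done at 2
  Job 1: M1 done at 7, M2 done at 10
  Job 2: M1 done at 13, M2 done at 14
Makespan = 14

14


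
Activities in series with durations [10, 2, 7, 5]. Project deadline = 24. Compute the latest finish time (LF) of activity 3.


LF(activity 3) = deadline - sum of successor durations
Successors: activities 4 through 4 with durations [5]
Sum of successor durations = 5
LF = 24 - 5 = 19

19


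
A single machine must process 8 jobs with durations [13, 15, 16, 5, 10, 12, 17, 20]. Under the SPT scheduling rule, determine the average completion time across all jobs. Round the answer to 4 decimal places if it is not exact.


Sort jobs by processing time (SPT order): [5, 10, 12, 13, 15, 16, 17, 20]
Compute completion times sequentially:
  Job 1: processing = 5, completes at 5
  Job 2: processing = 10, completes at 15
  Job 3: processing = 12, completes at 27
  Job 4: processing = 13, completes at 40
  Job 5: processing = 15, completes at 55
  Job 6: processing = 16, completes at 71
  Job 7: processing = 17, completes at 88
  Job 8: processing = 20, completes at 108
Sum of completion times = 409
Average completion time = 409/8 = 51.125

51.125


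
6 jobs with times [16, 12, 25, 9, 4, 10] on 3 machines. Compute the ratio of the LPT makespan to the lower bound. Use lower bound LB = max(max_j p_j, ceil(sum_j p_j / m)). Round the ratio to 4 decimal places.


LPT order: [25, 16, 12, 10, 9, 4]
Machine loads after assignment: [25, 25, 26]
LPT makespan = 26
Lower bound = max(max_job, ceil(total/3)) = max(25, 26) = 26
Ratio = 26 / 26 = 1.0

1.0


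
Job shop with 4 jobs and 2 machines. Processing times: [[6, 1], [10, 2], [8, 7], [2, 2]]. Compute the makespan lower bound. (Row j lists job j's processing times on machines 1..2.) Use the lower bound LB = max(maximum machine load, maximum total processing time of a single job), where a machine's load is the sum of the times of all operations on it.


Machine loads:
  Machine 1: 6 + 10 + 8 + 2 = 26
  Machine 2: 1 + 2 + 7 + 2 = 12
Max machine load = 26
Job totals:
  Job 1: 7
  Job 2: 12
  Job 3: 15
  Job 4: 4
Max job total = 15
Lower bound = max(26, 15) = 26

26


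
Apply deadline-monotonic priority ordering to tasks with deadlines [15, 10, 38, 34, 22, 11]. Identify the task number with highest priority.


Sort tasks by relative deadline (ascending):
  Task 2: deadline = 10
  Task 6: deadline = 11
  Task 1: deadline = 15
  Task 5: deadline = 22
  Task 4: deadline = 34
  Task 3: deadline = 38
Priority order (highest first): [2, 6, 1, 5, 4, 3]
Highest priority task = 2

2


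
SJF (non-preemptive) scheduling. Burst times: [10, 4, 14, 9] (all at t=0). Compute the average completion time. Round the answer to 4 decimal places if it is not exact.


SJF order (ascending): [4, 9, 10, 14]
Completion times:
  Job 1: burst=4, C=4
  Job 2: burst=9, C=13
  Job 3: burst=10, C=23
  Job 4: burst=14, C=37
Average completion = 77/4 = 19.25

19.25


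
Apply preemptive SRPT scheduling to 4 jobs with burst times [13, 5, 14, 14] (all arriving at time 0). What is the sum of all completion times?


Since all jobs arrive at t=0, SRPT equals SPT ordering.
SPT order: [5, 13, 14, 14]
Completion times:
  Job 1: p=5, C=5
  Job 2: p=13, C=18
  Job 3: p=14, C=32
  Job 4: p=14, C=46
Total completion time = 5 + 18 + 32 + 46 = 101

101


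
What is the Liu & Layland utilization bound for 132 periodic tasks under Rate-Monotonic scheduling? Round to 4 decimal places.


Compute 2^(1/132) = 1.0052649263
Subtract 1: 1.0052649263 - 1 = 0.0052649263
Multiply by n: 132 * 0.0052649263 = 0.6949702716
Round to 4 dp: 0.6950

0.6950


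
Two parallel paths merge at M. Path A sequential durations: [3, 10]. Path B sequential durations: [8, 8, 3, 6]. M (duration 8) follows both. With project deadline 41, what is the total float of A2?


Forward pass: ES(A2) = sum of predecessors on chain A = 3
EF = ES + duration = 3 + 10 = 13
Backward pass: LF(M) = deadline = 41; LS(M) = 41 - 8 = 33
LF(A2) = LS(M) - sum(successors on chain A) = 33 - 0 = 33
LS = LF - duration = 33 - 10 = 23
Total float = LS - ES = 23 - 3 = 20

20


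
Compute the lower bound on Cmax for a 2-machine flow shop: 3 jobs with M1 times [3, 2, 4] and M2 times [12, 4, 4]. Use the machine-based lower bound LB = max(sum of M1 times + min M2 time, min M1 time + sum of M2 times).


LB1 = sum(M1 times) + min(M2 times) = 9 + 4 = 13
LB2 = min(M1 times) + sum(M2 times) = 2 + 20 = 22
Lower bound = max(LB1, LB2) = max(13, 22) = 22

22


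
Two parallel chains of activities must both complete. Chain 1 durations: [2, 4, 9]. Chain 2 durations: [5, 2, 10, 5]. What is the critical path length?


Path A total = 2 + 4 + 9 = 15
Path B total = 5 + 2 + 10 + 5 = 22
Critical path = longest path = max(15, 22) = 22

22


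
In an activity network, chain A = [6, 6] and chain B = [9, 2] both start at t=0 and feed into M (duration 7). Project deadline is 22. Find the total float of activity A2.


Forward pass: ES(A2) = sum of predecessors on chain A = 6
EF = ES + duration = 6 + 6 = 12
Backward pass: LF(M) = deadline = 22; LS(M) = 22 - 7 = 15
LF(A2) = LS(M) - sum(successors on chain A) = 15 - 0 = 15
LS = LF - duration = 15 - 6 = 9
Total float = LS - ES = 9 - 6 = 3

3


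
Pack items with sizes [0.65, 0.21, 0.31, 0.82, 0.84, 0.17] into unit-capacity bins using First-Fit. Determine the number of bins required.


Place items sequentially using First-Fit:
  Item 0.65 -> new Bin 1
  Item 0.21 -> Bin 1 (now 0.86)
  Item 0.31 -> new Bin 2
  Item 0.82 -> new Bin 3
  Item 0.84 -> new Bin 4
  Item 0.17 -> Bin 2 (now 0.48)
Total bins used = 4

4


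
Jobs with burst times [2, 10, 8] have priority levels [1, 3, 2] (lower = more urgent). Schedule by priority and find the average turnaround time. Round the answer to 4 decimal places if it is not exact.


Sort by priority (ascending = highest first):
Order: [(1, 2), (2, 8), (3, 10)]
Completion times:
  Priority 1, burst=2, C=2
  Priority 2, burst=8, C=10
  Priority 3, burst=10, C=20
Average turnaround = 32/3 = 10.6667

10.6667


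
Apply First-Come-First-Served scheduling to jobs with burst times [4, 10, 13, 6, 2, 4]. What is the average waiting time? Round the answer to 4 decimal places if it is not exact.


FCFS order (as given): [4, 10, 13, 6, 2, 4]
Waiting times:
  Job 1: wait = 0
  Job 2: wait = 4
  Job 3: wait = 14
  Job 4: wait = 27
  Job 5: wait = 33
  Job 6: wait = 35
Sum of waiting times = 113
Average waiting time = 113/6 = 18.8333

18.8333


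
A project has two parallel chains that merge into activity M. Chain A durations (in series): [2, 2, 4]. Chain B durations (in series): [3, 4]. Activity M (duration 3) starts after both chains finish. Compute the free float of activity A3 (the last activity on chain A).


ES(A3) = sum of predecessors on chain A = 4
EF(A3) = ES + duration = 4 + 4 = 8
Successor of A3 is M. ES(M) = max(sum(A), sum(B)) = max(8, 7) = 8
Free float = ES(successor) - EF(current) = 8 - 8 = 0

0


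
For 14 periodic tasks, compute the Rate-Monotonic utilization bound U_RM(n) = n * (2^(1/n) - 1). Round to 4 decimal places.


Compute 2^(1/14) = 1.0507566387
Subtract 1: 1.0507566387 - 1 = 0.0507566387
Multiply by n: 14 * 0.0507566387 = 0.7105929418
Round to 4 dp: 0.7106

0.7106


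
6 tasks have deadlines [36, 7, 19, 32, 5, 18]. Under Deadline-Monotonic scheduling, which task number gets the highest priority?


Sort tasks by relative deadline (ascending):
  Task 5: deadline = 5
  Task 2: deadline = 7
  Task 6: deadline = 18
  Task 3: deadline = 19
  Task 4: deadline = 32
  Task 1: deadline = 36
Priority order (highest first): [5, 2, 6, 3, 4, 1]
Highest priority task = 5

5


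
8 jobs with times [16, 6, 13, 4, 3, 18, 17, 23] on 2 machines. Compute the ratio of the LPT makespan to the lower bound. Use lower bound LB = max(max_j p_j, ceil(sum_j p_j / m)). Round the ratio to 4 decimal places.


LPT order: [23, 18, 17, 16, 13, 6, 4, 3]
Machine loads after assignment: [49, 51]
LPT makespan = 51
Lower bound = max(max_job, ceil(total/2)) = max(23, 50) = 50
Ratio = 51 / 50 = 1.02

1.02


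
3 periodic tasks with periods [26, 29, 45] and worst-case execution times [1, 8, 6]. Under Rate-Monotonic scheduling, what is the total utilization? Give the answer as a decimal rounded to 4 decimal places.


Compute individual utilizations (exact fractions):
  Task 1: C/T = 1/26 (approx. 0.0385)
  Task 2: C/T = 8/29 (approx. 0.2759)
  Task 3: C/T = 6/45 = 2/15 (approx. 0.1333)
Total utilization U = 1/26 + 8/29 + 2/15 = 5063/11310
Rounded to 4 decimal places: U = 0.4477
RM (Liu & Layland) bound for 3 tasks = 0.779763; compare with U = 5063/11310 (approx. 0.447657)
U <= bound, so schedulable by RM sufficient condition.

0.4477


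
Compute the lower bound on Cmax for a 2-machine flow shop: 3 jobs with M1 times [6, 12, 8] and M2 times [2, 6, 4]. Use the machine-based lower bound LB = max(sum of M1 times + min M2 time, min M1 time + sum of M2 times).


LB1 = sum(M1 times) + min(M2 times) = 26 + 2 = 28
LB2 = min(M1 times) + sum(M2 times) = 6 + 12 = 18
Lower bound = max(LB1, LB2) = max(28, 18) = 28

28


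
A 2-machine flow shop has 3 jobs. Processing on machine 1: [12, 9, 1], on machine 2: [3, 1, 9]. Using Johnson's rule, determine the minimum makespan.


Apply Johnson's rule:
  Group 1 (a <= b): [(3, 1, 9)]
  Group 2 (a > b): [(1, 12, 3), (2, 9, 1)]
Optimal job order: [3, 1, 2]
Schedule:
  Job 3: M1 done at 1, M2 done at 10
  Job 1: M1 done at 13, M2 done at 16
  Job 2: M1 done at 22, M2 done at 23
Makespan = 23

23


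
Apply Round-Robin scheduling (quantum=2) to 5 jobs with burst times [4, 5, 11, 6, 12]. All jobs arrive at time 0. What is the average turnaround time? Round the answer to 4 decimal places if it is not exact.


Time quantum = 2
Execution trace:
  J1 runs 2 units, time = 2
  J2 runs 2 units, time = 4
  J3 runs 2 units, time = 6
  J4 runs 2 units, time = 8
  J5 runs 2 units, time = 10
  J1 runs 2 units, time = 12
  J2 runs 2 units, time = 14
  J3 runs 2 units, time = 16
  J4 runs 2 units, time = 18
  J5 runs 2 units, time = 20
  J2 runs 1 units, time = 21
  J3 runs 2 units, time = 23
  J4 runs 2 units, time = 25
  J5 runs 2 units, time = 27
  J3 runs 2 units, time = 29
  J5 runs 2 units, time = 31
  J3 runs 2 units, time = 33
  J5 runs 2 units, time = 35
  J3 runs 1 units, time = 36
  J5 runs 2 units, time = 38
Finish times: [12, 21, 36, 25, 38]
Average turnaround = 132/5 = 26.4

26.4


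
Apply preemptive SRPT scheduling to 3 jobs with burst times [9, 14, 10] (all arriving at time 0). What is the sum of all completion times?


Since all jobs arrive at t=0, SRPT equals SPT ordering.
SPT order: [9, 10, 14]
Completion times:
  Job 1: p=9, C=9
  Job 2: p=10, C=19
  Job 3: p=14, C=33
Total completion time = 9 + 19 + 33 = 61

61


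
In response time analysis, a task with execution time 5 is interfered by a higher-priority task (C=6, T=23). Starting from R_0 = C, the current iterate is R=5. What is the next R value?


R_next = C + ceil(R_prev / T_hp) * C_hp
ceil(5 / 23) = ceil(0.2174) = 1
Interference = 1 * 6 = 6
R_next = 5 + 6 = 11

11


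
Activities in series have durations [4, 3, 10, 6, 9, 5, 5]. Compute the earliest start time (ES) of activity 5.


Activity 5 starts after activities 1 through 4 complete.
Predecessor durations: [4, 3, 10, 6]
ES = 4 + 3 + 10 + 6 = 23

23


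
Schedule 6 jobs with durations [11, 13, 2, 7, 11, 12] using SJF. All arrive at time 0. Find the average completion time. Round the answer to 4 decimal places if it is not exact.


SJF order (ascending): [2, 7, 11, 11, 12, 13]
Completion times:
  Job 1: burst=2, C=2
  Job 2: burst=7, C=9
  Job 3: burst=11, C=20
  Job 4: burst=11, C=31
  Job 5: burst=12, C=43
  Job 6: burst=13, C=56
Average completion = 161/6 = 26.8333

26.8333


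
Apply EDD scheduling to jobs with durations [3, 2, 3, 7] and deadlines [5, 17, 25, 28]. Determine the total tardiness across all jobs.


Sort by due date (EDD order): [(3, 5), (2, 17), (3, 25), (7, 28)]
Compute completion times and tardiness:
  Job 1: p=3, d=5, C=3, tardiness=max(0,3-5)=0
  Job 2: p=2, d=17, C=5, tardiness=max(0,5-17)=0
  Job 3: p=3, d=25, C=8, tardiness=max(0,8-25)=0
  Job 4: p=7, d=28, C=15, tardiness=max(0,15-28)=0
Total tardiness = 0

0


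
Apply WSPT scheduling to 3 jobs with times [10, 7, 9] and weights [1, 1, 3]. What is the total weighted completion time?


Compute p/w ratios and sort ascending (WSPT): [(9, 3), (7, 1), (10, 1)]
Compute weighted completion times:
  Job (p=9,w=3): C=9, w*C=3*9=27
  Job (p=7,w=1): C=16, w*C=1*16=16
  Job (p=10,w=1): C=26, w*C=1*26=26
Total weighted completion time = 69

69


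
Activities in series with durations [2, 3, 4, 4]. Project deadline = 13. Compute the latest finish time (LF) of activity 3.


LF(activity 3) = deadline - sum of successor durations
Successors: activities 4 through 4 with durations [4]
Sum of successor durations = 4
LF = 13 - 4 = 9

9


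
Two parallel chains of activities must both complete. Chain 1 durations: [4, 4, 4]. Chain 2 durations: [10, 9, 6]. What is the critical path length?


Path A total = 4 + 4 + 4 = 12
Path B total = 10 + 9 + 6 = 25
Critical path = longest path = max(12, 25) = 25

25


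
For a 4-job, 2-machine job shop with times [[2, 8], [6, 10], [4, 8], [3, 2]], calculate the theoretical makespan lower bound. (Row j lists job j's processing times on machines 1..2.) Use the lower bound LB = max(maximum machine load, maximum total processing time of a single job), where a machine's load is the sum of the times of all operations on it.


Machine loads:
  Machine 1: 2 + 6 + 4 + 3 = 15
  Machine 2: 8 + 10 + 8 + 2 = 28
Max machine load = 28
Job totals:
  Job 1: 10
  Job 2: 16
  Job 3: 12
  Job 4: 5
Max job total = 16
Lower bound = max(28, 16) = 28

28


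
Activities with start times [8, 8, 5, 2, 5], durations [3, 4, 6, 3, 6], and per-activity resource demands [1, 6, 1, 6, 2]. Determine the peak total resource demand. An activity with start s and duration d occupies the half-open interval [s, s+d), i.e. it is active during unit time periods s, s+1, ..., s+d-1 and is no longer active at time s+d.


Each activity i is active on [start_i, start_i + duration_i).
Compute total resource usage per time slot:
  t=0: active resources = [], total = 0
  t=1: active resources = [], total = 0
  t=2: active resources = [6], total = 6
  t=3: active resources = [6], total = 6
  t=4: active resources = [6], total = 6
  t=5: active resources = [1, 2], total = 3
  t=6: active resources = [1, 2], total = 3
  t=7: active resources = [1, 2], total = 3
  t=8: active resources = [1, 6, 1, 2], total = 10
  t=9: active resources = [1, 6, 1, 2], total = 10
  t=10: active resources = [1, 6, 1, 2], total = 10
  t=11: active resources = [6], total = 6
Peak resource demand = 10

10


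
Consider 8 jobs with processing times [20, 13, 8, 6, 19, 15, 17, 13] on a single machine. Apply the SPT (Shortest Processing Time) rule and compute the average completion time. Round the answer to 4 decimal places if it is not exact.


Sort jobs by processing time (SPT order): [6, 8, 13, 13, 15, 17, 19, 20]
Compute completion times sequentially:
  Job 1: processing = 6, completes at 6
  Job 2: processing = 8, completes at 14
  Job 3: processing = 13, completes at 27
  Job 4: processing = 13, completes at 40
  Job 5: processing = 15, completes at 55
  Job 6: processing = 17, completes at 72
  Job 7: processing = 19, completes at 91
  Job 8: processing = 20, completes at 111
Sum of completion times = 416
Average completion time = 416/8 = 52.0

52.0


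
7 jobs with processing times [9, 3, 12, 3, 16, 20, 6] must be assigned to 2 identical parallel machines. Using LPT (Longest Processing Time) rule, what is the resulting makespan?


Sort jobs in decreasing order (LPT): [20, 16, 12, 9, 6, 3, 3]
Assign each job to the least loaded machine:
  Machine 1: jobs [20, 9, 3, 3], load = 35
  Machine 2: jobs [16, 12, 6], load = 34
Makespan = max load = 35

35


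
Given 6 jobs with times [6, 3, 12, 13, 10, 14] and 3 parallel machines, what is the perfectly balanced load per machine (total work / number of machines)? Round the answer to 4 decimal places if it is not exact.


Total processing time = 6 + 3 + 12 + 13 + 10 + 14 = 58
Number of machines = 3
Ideal balanced load = 58 / 3 = 19.3333

19.3333


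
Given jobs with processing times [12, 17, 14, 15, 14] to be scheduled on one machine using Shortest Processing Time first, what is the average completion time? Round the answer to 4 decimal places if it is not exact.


Sort jobs by processing time (SPT order): [12, 14, 14, 15, 17]
Compute completion times sequentially:
  Job 1: processing = 12, completes at 12
  Job 2: processing = 14, completes at 26
  Job 3: processing = 14, completes at 40
  Job 4: processing = 15, completes at 55
  Job 5: processing = 17, completes at 72
Sum of completion times = 205
Average completion time = 205/5 = 41.0

41.0


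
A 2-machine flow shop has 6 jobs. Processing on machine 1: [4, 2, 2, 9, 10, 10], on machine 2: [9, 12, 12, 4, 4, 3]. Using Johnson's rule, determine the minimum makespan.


Apply Johnson's rule:
  Group 1 (a <= b): [(2, 2, 12), (3, 2, 12), (1, 4, 9)]
  Group 2 (a > b): [(4, 9, 4), (5, 10, 4), (6, 10, 3)]
Optimal job order: [2, 3, 1, 4, 5, 6]
Schedule:
  Job 2: M1 done at 2, M2 done at 14
  Job 3: M1 done at 4, M2 done at 26
  Job 1: M1 done at 8, M2 done at 35
  Job 4: M1 done at 17, M2 done at 39
  Job 5: M1 done at 27, M2 done at 43
  Job 6: M1 done at 37, M2 done at 46
Makespan = 46

46


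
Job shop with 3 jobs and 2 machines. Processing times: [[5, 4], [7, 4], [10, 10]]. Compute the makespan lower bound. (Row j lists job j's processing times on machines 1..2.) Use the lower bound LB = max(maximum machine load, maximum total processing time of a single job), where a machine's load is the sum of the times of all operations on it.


Machine loads:
  Machine 1: 5 + 7 + 10 = 22
  Machine 2: 4 + 4 + 10 = 18
Max machine load = 22
Job totals:
  Job 1: 9
  Job 2: 11
  Job 3: 20
Max job total = 20
Lower bound = max(22, 20) = 22

22


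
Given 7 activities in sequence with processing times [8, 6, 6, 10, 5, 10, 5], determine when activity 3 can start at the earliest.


Activity 3 starts after activities 1 through 2 complete.
Predecessor durations: [8, 6]
ES = 8 + 6 = 14

14


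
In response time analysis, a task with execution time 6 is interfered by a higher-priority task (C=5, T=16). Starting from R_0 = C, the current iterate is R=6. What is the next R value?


R_next = C + ceil(R_prev / T_hp) * C_hp
ceil(6 / 16) = ceil(0.375) = 1
Interference = 1 * 5 = 5
R_next = 6 + 5 = 11

11


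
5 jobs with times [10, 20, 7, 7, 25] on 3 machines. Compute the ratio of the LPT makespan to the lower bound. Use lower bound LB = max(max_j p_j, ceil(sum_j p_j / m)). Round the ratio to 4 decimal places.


LPT order: [25, 20, 10, 7, 7]
Machine loads after assignment: [25, 20, 24]
LPT makespan = 25
Lower bound = max(max_job, ceil(total/3)) = max(25, 23) = 25
Ratio = 25 / 25 = 1.0

1.0


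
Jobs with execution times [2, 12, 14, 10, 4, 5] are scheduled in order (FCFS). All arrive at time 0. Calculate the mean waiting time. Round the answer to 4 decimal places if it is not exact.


FCFS order (as given): [2, 12, 14, 10, 4, 5]
Waiting times:
  Job 1: wait = 0
  Job 2: wait = 2
  Job 3: wait = 14
  Job 4: wait = 28
  Job 5: wait = 38
  Job 6: wait = 42
Sum of waiting times = 124
Average waiting time = 124/6 = 20.6667

20.6667


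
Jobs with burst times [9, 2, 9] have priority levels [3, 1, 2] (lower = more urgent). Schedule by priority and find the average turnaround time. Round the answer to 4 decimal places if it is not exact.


Sort by priority (ascending = highest first):
Order: [(1, 2), (2, 9), (3, 9)]
Completion times:
  Priority 1, burst=2, C=2
  Priority 2, burst=9, C=11
  Priority 3, burst=9, C=20
Average turnaround = 33/3 = 11.0

11.0


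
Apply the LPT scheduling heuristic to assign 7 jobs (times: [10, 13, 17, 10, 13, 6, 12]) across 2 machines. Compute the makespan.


Sort jobs in decreasing order (LPT): [17, 13, 13, 12, 10, 10, 6]
Assign each job to the least loaded machine:
  Machine 1: jobs [17, 12, 10], load = 39
  Machine 2: jobs [13, 13, 10, 6], load = 42
Makespan = max load = 42

42


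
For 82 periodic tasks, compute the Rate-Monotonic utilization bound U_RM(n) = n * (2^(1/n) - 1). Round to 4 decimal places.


Compute 2^(1/82) = 1.0084888420
Subtract 1: 1.0084888420 - 1 = 0.0084888420
Multiply by n: 82 * 0.0084888420 = 0.6960850440
Round to 4 dp: 0.6961

0.6961


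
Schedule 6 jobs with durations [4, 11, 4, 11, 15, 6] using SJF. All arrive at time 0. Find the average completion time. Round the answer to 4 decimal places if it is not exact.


SJF order (ascending): [4, 4, 6, 11, 11, 15]
Completion times:
  Job 1: burst=4, C=4
  Job 2: burst=4, C=8
  Job 3: burst=6, C=14
  Job 4: burst=11, C=25
  Job 5: burst=11, C=36
  Job 6: burst=15, C=51
Average completion = 138/6 = 23.0

23.0


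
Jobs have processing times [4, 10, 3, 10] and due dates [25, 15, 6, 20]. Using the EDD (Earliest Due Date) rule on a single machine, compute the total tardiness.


Sort by due date (EDD order): [(3, 6), (10, 15), (10, 20), (4, 25)]
Compute completion times and tardiness:
  Job 1: p=3, d=6, C=3, tardiness=max(0,3-6)=0
  Job 2: p=10, d=15, C=13, tardiness=max(0,13-15)=0
  Job 3: p=10, d=20, C=23, tardiness=max(0,23-20)=3
  Job 4: p=4, d=25, C=27, tardiness=max(0,27-25)=2
Total tardiness = 5

5


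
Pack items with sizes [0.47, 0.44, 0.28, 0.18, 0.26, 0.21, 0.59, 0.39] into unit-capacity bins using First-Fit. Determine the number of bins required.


Place items sequentially using First-Fit:
  Item 0.47 -> new Bin 1
  Item 0.44 -> Bin 1 (now 0.91)
  Item 0.28 -> new Bin 2
  Item 0.18 -> Bin 2 (now 0.46)
  Item 0.26 -> Bin 2 (now 0.72)
  Item 0.21 -> Bin 2 (now 0.93)
  Item 0.59 -> new Bin 3
  Item 0.39 -> Bin 3 (now 0.98)
Total bins used = 3

3


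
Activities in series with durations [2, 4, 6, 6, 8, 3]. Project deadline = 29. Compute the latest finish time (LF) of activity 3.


LF(activity 3) = deadline - sum of successor durations
Successors: activities 4 through 6 with durations [6, 8, 3]
Sum of successor durations = 17
LF = 29 - 17 = 12

12


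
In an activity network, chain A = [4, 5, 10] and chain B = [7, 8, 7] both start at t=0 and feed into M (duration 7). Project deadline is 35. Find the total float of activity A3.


Forward pass: ES(A3) = sum of predecessors on chain A = 9
EF = ES + duration = 9 + 10 = 19
Backward pass: LF(M) = deadline = 35; LS(M) = 35 - 7 = 28
LF(A3) = LS(M) - sum(successors on chain A) = 28 - 0 = 28
LS = LF - duration = 28 - 10 = 18
Total float = LS - ES = 18 - 9 = 9

9


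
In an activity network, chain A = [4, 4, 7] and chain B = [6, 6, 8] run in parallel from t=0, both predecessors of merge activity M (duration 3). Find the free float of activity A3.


ES(A3) = sum of predecessors on chain A = 8
EF(A3) = ES + duration = 8 + 7 = 15
Successor of A3 is M. ES(M) = max(sum(A), sum(B)) = max(15, 20) = 20
Free float = ES(successor) - EF(current) = 20 - 15 = 5

5


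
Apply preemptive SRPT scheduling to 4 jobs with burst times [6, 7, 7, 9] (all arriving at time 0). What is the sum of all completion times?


Since all jobs arrive at t=0, SRPT equals SPT ordering.
SPT order: [6, 7, 7, 9]
Completion times:
  Job 1: p=6, C=6
  Job 2: p=7, C=13
  Job 3: p=7, C=20
  Job 4: p=9, C=29
Total completion time = 6 + 13 + 20 + 29 = 68

68


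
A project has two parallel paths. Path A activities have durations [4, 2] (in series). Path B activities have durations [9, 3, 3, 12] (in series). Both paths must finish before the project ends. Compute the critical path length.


Path A total = 4 + 2 = 6
Path B total = 9 + 3 + 3 + 12 = 27
Critical path = longest path = max(6, 27) = 27

27


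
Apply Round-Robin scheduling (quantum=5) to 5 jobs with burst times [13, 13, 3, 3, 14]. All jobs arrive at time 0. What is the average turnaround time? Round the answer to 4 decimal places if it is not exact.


Time quantum = 5
Execution trace:
  J1 runs 5 units, time = 5
  J2 runs 5 units, time = 10
  J3 runs 3 units, time = 13
  J4 runs 3 units, time = 16
  J5 runs 5 units, time = 21
  J1 runs 5 units, time = 26
  J2 runs 5 units, time = 31
  J5 runs 5 units, time = 36
  J1 runs 3 units, time = 39
  J2 runs 3 units, time = 42
  J5 runs 4 units, time = 46
Finish times: [39, 42, 13, 16, 46]
Average turnaround = 156/5 = 31.2

31.2


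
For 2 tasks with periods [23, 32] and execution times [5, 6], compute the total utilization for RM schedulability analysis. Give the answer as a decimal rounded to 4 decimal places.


Compute individual utilizations (exact fractions):
  Task 1: C/T = 5/23 (approx. 0.2174)
  Task 2: C/T = 6/32 = 3/16 (approx. 0.1875)
Total utilization U = 5/23 + 3/16 = 149/368
Rounded to 4 decimal places: U = 0.4049
RM (Liu & Layland) bound for 2 tasks = 0.828427; compare with U = 149/368 (approx. 0.404891)
U <= bound, so schedulable by RM sufficient condition.

0.4049


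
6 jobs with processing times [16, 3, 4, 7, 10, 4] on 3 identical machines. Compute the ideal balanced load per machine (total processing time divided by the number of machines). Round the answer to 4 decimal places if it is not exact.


Total processing time = 16 + 3 + 4 + 7 + 10 + 4 = 44
Number of machines = 3
Ideal balanced load = 44 / 3 = 14.6667

14.6667


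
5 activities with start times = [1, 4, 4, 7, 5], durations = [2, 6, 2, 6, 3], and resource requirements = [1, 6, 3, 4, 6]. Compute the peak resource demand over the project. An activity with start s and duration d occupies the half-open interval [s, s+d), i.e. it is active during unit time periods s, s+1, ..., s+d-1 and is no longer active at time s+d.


Each activity i is active on [start_i, start_i + duration_i).
Compute total resource usage per time slot:
  t=0: active resources = [], total = 0
  t=1: active resources = [1], total = 1
  t=2: active resources = [1], total = 1
  t=3: active resources = [], total = 0
  t=4: active resources = [6, 3], total = 9
  t=5: active resources = [6, 3, 6], total = 15
  t=6: active resources = [6, 6], total = 12
  t=7: active resources = [6, 4, 6], total = 16
  t=8: active resources = [6, 4], total = 10
  t=9: active resources = [6, 4], total = 10
  t=10: active resources = [4], total = 4
  t=11: active resources = [4], total = 4
  t=12: active resources = [4], total = 4
Peak resource demand = 16

16


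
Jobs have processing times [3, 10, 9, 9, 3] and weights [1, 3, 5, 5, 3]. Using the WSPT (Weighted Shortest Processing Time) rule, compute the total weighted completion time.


Compute p/w ratios and sort ascending (WSPT): [(3, 3), (9, 5), (9, 5), (3, 1), (10, 3)]
Compute weighted completion times:
  Job (p=3,w=3): C=3, w*C=3*3=9
  Job (p=9,w=5): C=12, w*C=5*12=60
  Job (p=9,w=5): C=21, w*C=5*21=105
  Job (p=3,w=1): C=24, w*C=1*24=24
  Job (p=10,w=3): C=34, w*C=3*34=102
Total weighted completion time = 300

300


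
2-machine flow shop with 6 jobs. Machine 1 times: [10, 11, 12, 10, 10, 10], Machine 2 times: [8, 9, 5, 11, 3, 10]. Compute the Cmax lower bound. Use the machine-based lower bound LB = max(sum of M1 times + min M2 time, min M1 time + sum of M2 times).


LB1 = sum(M1 times) + min(M2 times) = 63 + 3 = 66
LB2 = min(M1 times) + sum(M2 times) = 10 + 46 = 56
Lower bound = max(LB1, LB2) = max(66, 56) = 66

66
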